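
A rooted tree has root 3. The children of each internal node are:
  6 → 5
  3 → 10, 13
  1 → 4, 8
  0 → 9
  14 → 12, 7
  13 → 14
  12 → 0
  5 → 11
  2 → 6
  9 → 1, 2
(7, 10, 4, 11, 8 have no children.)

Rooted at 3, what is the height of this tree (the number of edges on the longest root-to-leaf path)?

9

The longest root-to-leaf path is 3–13–14–12–0–9–2–6–5–11 (9 edges).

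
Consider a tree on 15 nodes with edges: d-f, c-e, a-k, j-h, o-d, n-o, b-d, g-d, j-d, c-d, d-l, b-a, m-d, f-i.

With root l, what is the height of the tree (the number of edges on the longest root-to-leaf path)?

4

The longest root-to-leaf path is l-d-b-a-k (4 edges).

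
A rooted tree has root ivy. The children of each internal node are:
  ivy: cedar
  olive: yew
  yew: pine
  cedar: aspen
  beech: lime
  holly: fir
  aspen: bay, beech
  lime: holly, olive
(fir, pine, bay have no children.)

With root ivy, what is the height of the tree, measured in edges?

7

pine sits deepest: ivy-cedar-aspen-beech-lime-olive-yew-pine — 7 edges from the root.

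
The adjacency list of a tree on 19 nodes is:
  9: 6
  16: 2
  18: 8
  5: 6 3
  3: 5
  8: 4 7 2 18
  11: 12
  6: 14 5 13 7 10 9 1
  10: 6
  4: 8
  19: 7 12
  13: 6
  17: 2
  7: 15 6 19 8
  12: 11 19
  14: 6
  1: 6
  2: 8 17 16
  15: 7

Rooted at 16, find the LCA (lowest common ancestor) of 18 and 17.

18's ancestor chain is 18, 8, 2, 16 and 17's is 17, 2, 16; they first meet at 2.

2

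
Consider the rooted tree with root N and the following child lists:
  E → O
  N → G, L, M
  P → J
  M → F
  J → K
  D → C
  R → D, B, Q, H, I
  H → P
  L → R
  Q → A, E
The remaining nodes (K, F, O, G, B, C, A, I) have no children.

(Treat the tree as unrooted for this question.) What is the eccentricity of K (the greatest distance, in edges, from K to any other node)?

A farthest node from K is F.
The path K – J – P – H – R – L – N – M – F has 8 edges.

8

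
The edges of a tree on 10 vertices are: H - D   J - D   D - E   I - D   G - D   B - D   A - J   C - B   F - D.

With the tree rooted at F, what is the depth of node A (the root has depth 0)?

Path from F to A: F – D – J – A, which has 3 edges.

3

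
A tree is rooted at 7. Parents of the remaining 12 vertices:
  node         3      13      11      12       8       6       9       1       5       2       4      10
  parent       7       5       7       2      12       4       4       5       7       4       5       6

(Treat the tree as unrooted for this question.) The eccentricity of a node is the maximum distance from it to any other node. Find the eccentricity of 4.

3

A farthest node from 4 is 3 (11, 8 also at distance 3).
The path 4 – 5 – 7 – 3 has 3 edges.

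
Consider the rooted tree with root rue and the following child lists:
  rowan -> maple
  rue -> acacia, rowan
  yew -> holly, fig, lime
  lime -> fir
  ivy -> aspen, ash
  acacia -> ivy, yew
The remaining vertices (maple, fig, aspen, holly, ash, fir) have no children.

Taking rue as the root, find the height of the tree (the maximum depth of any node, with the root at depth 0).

4

A deepest node is fir, reached by rue → acacia → yew → lime → fir.
That path has 4 edges, so the height is 4.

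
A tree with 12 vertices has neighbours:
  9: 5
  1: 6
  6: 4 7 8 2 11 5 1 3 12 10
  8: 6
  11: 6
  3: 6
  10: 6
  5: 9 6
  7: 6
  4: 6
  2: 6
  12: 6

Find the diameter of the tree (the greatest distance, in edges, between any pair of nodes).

Starting from 9, a farthest node is 10 at distance 3.
One longest path: 9-5-6-10.
So the diameter is 3.

3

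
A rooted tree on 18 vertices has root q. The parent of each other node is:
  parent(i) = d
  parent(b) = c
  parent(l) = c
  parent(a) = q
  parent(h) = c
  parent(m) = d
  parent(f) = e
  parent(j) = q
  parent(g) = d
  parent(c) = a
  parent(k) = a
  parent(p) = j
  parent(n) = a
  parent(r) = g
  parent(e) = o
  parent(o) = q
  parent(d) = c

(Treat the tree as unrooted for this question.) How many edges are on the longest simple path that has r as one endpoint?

8

The node farthest from r is f, via r – g – d – c – a – q – o – e – f — 8 edges.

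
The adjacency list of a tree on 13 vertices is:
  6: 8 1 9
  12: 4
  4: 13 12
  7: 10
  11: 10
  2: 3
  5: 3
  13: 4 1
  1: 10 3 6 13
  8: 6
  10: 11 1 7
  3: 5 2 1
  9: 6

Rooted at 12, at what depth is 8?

12 – 4 – 13 – 1 – 6 – 8 — 5 edges.

5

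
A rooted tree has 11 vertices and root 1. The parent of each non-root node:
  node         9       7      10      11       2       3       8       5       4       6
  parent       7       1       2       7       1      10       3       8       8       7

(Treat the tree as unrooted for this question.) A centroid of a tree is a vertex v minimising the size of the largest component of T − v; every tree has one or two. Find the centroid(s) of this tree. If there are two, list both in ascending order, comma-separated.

Delete 2: the remaining components have sizes 5, 5. Max 5 ≤ 5, so 2 is a centroid.
Every other node leaves some component of size > 5, so the centroid is unique.

2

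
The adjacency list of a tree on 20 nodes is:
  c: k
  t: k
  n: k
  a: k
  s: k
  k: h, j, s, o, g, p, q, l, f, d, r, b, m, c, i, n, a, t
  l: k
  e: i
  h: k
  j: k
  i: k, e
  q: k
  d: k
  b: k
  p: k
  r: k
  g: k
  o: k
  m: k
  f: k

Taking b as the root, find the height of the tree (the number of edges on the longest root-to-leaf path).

3

e sits deepest: b → k → i → e — 3 edges from the root.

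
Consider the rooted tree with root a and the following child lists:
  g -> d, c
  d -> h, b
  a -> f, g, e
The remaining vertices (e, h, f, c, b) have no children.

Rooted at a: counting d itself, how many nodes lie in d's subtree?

d's subtree: {d, b, h}, size 3.

3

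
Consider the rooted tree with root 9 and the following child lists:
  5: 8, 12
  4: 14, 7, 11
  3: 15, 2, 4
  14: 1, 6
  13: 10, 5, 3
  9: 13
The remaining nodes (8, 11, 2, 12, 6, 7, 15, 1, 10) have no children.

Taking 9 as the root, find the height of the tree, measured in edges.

6 sits deepest: 9 – 13 – 3 – 4 – 14 – 6 — 5 edges from the root.

5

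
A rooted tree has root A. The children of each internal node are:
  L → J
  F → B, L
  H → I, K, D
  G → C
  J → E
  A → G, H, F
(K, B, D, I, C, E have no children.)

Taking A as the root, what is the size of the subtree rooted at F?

Descendants of F (including itself): F, L, B, J, E. That's 5.

5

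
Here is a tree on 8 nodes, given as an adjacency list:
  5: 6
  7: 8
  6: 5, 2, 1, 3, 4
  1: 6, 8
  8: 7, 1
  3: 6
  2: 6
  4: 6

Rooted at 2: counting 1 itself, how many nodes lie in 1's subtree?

3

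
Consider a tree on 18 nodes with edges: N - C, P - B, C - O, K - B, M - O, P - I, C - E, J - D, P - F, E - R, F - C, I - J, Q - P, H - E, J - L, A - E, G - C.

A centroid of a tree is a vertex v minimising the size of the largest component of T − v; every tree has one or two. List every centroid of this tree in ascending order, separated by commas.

C, F

Removing F splits the tree into components of sizes 9, 8; the largest is 9 ≤ ⌊18/2⌋ = 9.
Its neighbour C also leaves a largest component of size 9, so both are centroids.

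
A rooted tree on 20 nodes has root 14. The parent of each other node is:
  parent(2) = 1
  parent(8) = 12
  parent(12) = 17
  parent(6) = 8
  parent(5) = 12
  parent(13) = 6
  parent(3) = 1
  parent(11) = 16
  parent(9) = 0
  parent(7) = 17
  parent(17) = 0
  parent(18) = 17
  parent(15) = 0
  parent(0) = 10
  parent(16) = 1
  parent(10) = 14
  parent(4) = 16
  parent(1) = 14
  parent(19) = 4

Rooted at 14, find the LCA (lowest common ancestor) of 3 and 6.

14

Path 3→root: 3 1 14; path 6→root: 6 8 12 17 0 10 14.
First common node: 14.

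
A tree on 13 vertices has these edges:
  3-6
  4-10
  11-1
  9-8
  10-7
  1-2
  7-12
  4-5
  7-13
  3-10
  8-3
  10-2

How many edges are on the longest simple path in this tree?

A longest path is 11–1–2–10–3–8–9, with 6 edges.

6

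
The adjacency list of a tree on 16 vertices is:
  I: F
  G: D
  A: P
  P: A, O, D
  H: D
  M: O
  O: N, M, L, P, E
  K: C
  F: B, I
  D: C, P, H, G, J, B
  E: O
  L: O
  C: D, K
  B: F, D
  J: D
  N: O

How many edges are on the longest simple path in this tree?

6

Starting from I, a farthest node is E at distance 6.
One longest path: I-F-B-D-P-O-E.
So the diameter is 6.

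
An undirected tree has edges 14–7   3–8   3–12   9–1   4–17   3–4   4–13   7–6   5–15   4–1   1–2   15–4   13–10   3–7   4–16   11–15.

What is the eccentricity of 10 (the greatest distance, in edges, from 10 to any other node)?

The node farthest from 10 is 14 (6 also at distance 5), via 10–13–4–3–7–14 — 5 edges.

5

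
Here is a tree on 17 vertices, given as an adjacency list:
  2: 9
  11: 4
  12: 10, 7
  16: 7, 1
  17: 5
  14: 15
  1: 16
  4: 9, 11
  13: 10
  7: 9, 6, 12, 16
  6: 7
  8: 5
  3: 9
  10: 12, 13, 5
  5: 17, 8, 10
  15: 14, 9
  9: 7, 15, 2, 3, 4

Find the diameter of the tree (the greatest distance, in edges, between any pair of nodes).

7

A longest path is 17–5–10–12–7–9–4–11, with 7 edges.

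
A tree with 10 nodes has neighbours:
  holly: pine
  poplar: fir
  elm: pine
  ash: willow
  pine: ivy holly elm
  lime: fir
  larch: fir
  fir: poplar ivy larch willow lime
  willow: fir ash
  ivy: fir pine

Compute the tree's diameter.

5

Starting from holly, a farthest node is ash at distance 5.
One longest path: holly – pine – ivy – fir – willow – ash.
So the diameter is 5.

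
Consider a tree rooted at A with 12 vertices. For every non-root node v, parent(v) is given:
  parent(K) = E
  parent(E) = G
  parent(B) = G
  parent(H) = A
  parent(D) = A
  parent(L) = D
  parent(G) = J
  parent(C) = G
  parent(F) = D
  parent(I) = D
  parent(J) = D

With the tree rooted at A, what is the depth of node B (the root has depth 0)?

4

A → D → J → G → B — 4 edges.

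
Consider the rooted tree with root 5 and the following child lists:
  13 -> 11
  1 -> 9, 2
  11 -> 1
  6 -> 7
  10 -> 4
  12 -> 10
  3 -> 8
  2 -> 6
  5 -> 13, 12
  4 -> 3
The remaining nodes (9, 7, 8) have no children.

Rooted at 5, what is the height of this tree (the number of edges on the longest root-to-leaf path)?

The longest root-to-leaf path is 5 – 13 – 11 – 1 – 2 – 6 – 7 (6 edges).

6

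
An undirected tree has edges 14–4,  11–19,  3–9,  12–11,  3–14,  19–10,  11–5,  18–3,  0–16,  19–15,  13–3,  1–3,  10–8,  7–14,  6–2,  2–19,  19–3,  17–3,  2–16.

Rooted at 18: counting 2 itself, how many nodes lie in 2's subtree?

2's subtree: {2, 6, 16, 0}, size 4.

4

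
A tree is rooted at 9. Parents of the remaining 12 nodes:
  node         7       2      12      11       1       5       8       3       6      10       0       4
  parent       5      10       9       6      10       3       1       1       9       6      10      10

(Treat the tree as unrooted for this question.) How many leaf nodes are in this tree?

The leaves are 0, 2, 4, 7, 8, 11, 12.
That is 7 leaves.

7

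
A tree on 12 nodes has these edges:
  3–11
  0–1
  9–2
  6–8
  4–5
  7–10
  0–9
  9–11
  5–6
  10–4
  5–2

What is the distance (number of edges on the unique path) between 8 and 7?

Walking from 8: 8 – 6 – 5 – 4 – 10 – 7. Length 5.

5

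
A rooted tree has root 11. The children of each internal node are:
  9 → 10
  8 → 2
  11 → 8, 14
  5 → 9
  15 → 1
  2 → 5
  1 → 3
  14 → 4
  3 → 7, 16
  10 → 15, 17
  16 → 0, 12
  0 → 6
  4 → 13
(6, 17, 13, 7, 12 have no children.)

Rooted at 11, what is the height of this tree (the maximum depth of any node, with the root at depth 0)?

11

A deepest node is 6, reached by 11 – 8 – 2 – 5 – 9 – 10 – 15 – 1 – 3 – 16 – 0 – 6.
That path has 11 edges, so the height is 11.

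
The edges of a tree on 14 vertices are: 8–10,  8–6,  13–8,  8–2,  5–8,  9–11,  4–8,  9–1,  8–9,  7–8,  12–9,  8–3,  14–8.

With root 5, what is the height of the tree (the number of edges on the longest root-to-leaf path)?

3

The longest root-to-leaf path is 5 → 8 → 9 → 12 (3 edges).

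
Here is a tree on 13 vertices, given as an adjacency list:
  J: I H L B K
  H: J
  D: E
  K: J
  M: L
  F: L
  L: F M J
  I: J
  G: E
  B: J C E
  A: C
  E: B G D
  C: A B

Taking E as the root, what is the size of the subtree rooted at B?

10

Descendants of B (including itself): B, C, J, A, K, L, H, I, F, M. That's 10.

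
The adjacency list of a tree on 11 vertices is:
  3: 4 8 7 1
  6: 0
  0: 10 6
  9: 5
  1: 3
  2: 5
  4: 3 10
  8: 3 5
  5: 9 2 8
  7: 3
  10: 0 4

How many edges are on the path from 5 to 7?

3

Walking from 5: 5 - 8 - 3 - 7. Length 3.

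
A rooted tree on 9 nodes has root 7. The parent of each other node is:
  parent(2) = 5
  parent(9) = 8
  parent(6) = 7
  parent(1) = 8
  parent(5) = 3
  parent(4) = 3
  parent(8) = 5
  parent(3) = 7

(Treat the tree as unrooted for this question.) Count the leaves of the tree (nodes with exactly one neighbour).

The leaves are 1, 2, 4, 6, 9.
That is 5 leaves.

5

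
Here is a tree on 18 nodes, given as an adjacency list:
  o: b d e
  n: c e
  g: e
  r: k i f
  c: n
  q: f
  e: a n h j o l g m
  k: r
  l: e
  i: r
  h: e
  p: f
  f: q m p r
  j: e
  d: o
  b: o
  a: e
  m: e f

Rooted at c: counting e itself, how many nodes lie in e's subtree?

16

The subtree rooted at e contains: e, m, o, j, l, a, h, g, f, d, b, r, p, q, i, k — 16 nodes.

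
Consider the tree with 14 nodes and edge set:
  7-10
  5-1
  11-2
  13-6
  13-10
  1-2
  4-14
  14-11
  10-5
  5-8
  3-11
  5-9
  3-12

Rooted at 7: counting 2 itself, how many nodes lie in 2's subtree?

Descendants of 2 (including itself): 2, 11, 3, 14, 12, 4. That's 6.

6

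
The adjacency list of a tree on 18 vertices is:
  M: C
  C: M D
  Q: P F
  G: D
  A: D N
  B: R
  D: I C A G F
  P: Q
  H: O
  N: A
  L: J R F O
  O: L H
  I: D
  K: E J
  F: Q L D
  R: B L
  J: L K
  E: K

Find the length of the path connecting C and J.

4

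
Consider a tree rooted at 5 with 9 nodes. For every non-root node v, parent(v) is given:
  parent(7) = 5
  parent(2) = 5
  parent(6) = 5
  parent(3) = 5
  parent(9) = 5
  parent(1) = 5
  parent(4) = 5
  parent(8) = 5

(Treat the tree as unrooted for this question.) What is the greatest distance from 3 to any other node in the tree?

Distances from 3 peak at 2, attained at 2 (1, 7, 6, 9, 4, 8 also at distance 2).
3 – 5 – 2

2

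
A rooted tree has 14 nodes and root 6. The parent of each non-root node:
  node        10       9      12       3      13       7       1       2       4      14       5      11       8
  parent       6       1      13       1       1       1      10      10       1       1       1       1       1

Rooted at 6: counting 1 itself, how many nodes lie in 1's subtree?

1's subtree: {1, 13, 9, 14, 7, 3, 8, 4, 11, 5, 12}, size 11.

11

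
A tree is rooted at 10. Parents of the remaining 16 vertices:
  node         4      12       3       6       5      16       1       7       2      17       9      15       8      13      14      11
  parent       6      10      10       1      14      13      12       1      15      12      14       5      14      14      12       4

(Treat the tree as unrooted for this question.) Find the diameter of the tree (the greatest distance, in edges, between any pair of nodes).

Starting from 11, a farthest node is 2 at distance 8.
One longest path: 11 – 4 – 6 – 1 – 12 – 14 – 5 – 15 – 2.
So the diameter is 8.

8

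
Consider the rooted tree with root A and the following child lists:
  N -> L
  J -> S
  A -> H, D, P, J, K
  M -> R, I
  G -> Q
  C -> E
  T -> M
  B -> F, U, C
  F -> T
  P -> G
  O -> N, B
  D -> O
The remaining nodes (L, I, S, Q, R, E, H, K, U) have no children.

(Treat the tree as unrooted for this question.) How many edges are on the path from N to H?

The path is N - O - D - A - H, which has 4 edges.

4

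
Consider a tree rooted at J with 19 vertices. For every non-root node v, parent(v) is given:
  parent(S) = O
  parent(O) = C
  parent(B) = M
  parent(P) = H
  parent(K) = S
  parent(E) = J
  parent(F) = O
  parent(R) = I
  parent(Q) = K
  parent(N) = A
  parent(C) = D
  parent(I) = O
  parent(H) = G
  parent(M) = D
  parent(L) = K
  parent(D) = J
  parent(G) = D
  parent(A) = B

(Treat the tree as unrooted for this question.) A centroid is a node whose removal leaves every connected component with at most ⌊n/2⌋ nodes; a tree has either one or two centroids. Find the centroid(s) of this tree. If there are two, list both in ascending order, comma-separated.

D

If D is removed the pieces have sizes 9, 4, 3, 2, all ≤ ⌊19/2⌋ = 9.
Every other node leaves some component of size > 9, so the centroid is unique.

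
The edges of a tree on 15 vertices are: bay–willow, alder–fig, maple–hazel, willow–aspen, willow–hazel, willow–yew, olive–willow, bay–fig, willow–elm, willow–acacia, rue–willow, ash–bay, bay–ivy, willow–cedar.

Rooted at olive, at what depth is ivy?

Climbing from ivy to the root: ivy → bay → willow → olive. That's 3 steps.

3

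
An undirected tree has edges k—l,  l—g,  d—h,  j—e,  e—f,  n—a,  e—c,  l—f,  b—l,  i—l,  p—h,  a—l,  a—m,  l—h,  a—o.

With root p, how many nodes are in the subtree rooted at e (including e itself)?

3

e's subtree: {e, j, c}, size 3.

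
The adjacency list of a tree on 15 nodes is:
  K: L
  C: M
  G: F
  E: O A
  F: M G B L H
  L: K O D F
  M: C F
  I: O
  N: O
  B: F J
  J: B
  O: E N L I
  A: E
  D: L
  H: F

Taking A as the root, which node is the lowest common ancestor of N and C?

O

Ancestors of N (toward the root): N, O, E, A.
Ancestors of C: C, M, F, L, O, E, A.
The deepest node appearing in both lists is O.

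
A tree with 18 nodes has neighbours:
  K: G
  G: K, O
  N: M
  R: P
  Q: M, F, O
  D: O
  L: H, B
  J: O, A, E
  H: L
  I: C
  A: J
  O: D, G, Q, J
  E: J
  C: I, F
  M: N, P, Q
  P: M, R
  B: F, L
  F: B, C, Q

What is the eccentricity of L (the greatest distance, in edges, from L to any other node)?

6

Distances from L peak at 6, attained at K (R, A, E also at distance 6).
L-B-F-Q-O-G-K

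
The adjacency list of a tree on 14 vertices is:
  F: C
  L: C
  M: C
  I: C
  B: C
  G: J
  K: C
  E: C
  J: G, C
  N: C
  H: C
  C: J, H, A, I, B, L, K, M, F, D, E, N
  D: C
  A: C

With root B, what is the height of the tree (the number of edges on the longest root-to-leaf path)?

G sits deepest: B → C → J → G — 3 edges from the root.

3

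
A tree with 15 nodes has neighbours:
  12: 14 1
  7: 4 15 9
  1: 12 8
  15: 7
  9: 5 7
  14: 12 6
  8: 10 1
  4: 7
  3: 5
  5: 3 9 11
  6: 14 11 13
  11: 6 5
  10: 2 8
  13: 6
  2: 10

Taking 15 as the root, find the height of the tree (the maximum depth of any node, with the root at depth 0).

The longest root-to-leaf path is 15 – 7 – 9 – 5 – 11 – 6 – 14 – 12 – 1 – 8 – 10 – 2 (11 edges).

11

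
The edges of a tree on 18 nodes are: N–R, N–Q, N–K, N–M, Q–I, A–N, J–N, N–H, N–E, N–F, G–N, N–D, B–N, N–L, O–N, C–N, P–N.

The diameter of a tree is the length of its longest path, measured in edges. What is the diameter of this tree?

3

A longest path is I - Q - N - A, with 3 edges.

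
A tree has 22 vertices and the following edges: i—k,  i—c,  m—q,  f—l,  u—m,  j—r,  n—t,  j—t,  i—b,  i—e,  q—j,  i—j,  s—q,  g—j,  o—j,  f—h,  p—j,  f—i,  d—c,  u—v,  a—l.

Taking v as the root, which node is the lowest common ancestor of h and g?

j

Path h→root: h f i j q m u v; path g→root: g j q m u v.
First common node: j.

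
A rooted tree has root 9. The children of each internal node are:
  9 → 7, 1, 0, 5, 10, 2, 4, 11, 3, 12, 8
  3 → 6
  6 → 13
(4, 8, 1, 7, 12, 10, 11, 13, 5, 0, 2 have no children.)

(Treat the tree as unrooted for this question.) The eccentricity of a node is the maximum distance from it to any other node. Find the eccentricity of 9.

The node farthest from 9 is 13, via 9–3–6–13 — 3 edges.

3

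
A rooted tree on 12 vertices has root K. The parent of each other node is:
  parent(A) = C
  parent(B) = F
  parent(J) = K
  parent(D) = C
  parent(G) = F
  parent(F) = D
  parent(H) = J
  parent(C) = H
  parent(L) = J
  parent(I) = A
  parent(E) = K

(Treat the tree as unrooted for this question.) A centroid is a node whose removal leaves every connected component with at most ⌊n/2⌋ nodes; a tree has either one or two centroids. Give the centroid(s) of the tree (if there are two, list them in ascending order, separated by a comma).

C

If C is removed the pieces have sizes 5, 4, 2, all ≤ ⌊12/2⌋ = 6.
Every other node leaves some component of size > 6, so the centroid is unique.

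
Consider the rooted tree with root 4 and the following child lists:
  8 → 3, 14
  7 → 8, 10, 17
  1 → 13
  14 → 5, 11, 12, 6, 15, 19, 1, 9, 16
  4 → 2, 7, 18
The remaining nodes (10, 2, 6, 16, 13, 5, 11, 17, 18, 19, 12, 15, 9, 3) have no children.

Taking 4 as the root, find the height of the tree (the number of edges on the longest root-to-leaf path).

A deepest node is 13, reached by 4 → 7 → 8 → 14 → 1 → 13.
That path has 5 edges, so the height is 5.

5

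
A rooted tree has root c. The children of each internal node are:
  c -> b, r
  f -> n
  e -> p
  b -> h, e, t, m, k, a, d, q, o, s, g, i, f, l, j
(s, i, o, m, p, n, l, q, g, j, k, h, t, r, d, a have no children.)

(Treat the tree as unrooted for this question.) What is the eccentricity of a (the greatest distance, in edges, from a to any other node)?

The node farthest from a is r (p, n also at distance 3), via a – b – c – r — 3 edges.

3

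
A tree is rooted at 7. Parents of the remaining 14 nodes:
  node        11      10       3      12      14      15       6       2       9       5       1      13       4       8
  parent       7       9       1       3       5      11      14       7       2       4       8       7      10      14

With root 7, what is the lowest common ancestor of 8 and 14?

Path 8→root: 8 14 5 4 10 9 2 7; path 14→root: 14 5 4 10 9 2 7.
First common node: 14.

14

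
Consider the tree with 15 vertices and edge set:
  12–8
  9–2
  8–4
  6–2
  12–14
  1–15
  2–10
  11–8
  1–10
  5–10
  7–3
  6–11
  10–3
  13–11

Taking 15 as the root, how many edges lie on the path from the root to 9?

4

Climbing from 9 to the root: 9 – 2 – 10 – 1 – 15. That's 4 steps.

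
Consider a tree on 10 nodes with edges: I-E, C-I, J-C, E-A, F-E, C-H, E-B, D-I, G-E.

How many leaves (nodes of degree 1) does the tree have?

7

The leaves are A, B, D, F, G, H, J.
That is 7 leaves.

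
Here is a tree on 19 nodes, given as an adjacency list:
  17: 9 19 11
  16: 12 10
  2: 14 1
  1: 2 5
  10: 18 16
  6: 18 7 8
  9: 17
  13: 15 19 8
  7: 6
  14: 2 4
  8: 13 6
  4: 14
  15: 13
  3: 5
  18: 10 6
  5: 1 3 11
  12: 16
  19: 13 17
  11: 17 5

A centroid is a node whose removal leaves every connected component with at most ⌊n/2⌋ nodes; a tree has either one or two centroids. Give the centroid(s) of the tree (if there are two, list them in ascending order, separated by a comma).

Removing 19 splits the tree into components of sizes 9, 9; the largest is 9 ≤ ⌊19/2⌋ = 9.
No neighbour of 19 does as well, so 19 is the unique centroid.

19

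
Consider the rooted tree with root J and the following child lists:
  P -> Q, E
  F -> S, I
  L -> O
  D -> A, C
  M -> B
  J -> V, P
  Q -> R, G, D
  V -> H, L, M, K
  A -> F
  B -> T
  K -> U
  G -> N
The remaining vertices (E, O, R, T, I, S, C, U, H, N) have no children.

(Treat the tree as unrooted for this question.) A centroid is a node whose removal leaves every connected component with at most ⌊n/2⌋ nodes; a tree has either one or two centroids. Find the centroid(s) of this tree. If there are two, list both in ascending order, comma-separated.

P

Removing P splits the tree into components of sizes 10, 10, 1; the largest is 10 ≤ ⌊22/2⌋ = 11.
No neighbour of P does as well, so P is the unique centroid.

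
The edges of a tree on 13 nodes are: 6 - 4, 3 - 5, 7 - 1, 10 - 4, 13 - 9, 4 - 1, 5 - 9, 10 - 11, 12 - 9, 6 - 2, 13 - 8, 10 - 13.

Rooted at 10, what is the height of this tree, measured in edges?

A deepest node is 3, reached by 10-13-9-5-3.
That path has 4 edges, so the height is 4.

4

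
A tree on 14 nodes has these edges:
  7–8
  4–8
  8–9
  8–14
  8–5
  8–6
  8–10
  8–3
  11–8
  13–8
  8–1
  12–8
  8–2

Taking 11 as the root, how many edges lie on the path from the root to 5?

Climbing from 5 to the root: 5 – 8 – 11. That's 2 steps.

2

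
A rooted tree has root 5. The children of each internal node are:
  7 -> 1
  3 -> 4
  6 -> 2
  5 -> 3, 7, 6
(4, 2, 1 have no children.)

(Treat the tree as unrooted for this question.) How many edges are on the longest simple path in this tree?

A longest path is 1 - 7 - 5 - 3 - 4, with 4 edges.

4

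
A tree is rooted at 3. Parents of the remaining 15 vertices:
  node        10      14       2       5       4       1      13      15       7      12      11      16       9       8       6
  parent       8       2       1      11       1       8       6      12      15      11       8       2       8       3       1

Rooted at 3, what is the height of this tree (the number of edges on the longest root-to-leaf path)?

7 sits deepest: 3 → 8 → 11 → 12 → 15 → 7 — 5 edges from the root.

5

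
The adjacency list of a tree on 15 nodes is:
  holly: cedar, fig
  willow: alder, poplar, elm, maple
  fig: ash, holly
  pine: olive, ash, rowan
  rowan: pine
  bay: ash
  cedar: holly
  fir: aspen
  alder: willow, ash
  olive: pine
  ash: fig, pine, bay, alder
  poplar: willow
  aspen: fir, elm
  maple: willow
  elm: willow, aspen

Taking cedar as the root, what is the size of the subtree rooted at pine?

3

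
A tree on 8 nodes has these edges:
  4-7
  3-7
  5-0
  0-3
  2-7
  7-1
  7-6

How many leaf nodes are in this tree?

5

Exactly 5 nodes have a single neighbour: 1, 2, 4, 5, 6.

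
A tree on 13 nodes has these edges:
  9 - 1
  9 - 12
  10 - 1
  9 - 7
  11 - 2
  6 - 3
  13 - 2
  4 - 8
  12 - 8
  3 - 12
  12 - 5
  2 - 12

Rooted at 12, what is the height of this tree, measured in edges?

3

The longest root-to-leaf path is 12–9–1–10 (3 edges).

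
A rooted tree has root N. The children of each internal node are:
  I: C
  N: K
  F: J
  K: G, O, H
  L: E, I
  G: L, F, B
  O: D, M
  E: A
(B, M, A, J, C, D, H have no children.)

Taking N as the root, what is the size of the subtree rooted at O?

3

The subtree rooted at O contains: O, M, D — 3 nodes.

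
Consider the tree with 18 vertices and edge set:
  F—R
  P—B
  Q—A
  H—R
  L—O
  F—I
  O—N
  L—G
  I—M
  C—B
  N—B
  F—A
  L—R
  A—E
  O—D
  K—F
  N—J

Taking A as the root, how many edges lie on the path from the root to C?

A–F–R–L–O–N–B–C — 7 edges.

7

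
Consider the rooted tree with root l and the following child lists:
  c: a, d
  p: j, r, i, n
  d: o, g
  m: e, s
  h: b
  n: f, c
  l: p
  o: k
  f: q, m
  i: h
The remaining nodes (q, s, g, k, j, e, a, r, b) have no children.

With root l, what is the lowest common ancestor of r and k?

p

r's ancestor chain is r, p, l and k's is k, o, d, c, n, p, l; they first meet at p.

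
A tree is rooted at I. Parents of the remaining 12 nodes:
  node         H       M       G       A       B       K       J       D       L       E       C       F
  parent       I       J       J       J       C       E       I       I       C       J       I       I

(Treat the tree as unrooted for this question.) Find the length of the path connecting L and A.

4

The path is L – C – I – J – A, which has 4 edges.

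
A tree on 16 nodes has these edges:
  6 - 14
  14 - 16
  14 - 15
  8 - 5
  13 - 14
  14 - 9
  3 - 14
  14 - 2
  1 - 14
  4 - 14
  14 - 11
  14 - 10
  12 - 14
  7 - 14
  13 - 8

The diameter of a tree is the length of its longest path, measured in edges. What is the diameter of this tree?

4

Starting from 5, a farthest node is 10 at distance 4.
One longest path: 5 - 8 - 13 - 14 - 10.
So the diameter is 4.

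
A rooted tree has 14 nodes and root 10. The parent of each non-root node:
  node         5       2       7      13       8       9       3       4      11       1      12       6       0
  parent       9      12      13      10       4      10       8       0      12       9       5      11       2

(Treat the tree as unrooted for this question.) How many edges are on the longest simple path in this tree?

Starting from 7, a farthest node is 3 at distance 10.
One longest path: 7 - 13 - 10 - 9 - 5 - 12 - 2 - 0 - 4 - 8 - 3.
So the diameter is 10.

10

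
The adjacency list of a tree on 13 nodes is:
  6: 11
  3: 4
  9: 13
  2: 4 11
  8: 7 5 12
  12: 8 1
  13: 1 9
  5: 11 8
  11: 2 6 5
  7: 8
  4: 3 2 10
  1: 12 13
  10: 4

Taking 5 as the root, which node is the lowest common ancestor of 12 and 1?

Path 12→root: 12 8 5; path 1→root: 1 12 8 5.
First common node: 12.

12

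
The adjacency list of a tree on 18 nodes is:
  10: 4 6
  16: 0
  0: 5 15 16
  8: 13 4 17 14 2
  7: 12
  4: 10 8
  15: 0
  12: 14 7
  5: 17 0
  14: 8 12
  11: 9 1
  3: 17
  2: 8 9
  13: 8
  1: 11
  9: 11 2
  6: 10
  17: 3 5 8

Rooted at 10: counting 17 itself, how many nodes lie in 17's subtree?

6

17's subtree: {17, 5, 3, 0, 15, 16}, size 6.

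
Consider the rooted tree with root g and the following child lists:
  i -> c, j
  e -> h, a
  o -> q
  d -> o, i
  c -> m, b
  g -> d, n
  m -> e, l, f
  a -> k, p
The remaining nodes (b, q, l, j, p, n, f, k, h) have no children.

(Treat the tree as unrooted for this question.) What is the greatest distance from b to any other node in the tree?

Distances from b peak at 5, attained at k (p, q, n also at distance 5).
b – c – m – e – a – k

5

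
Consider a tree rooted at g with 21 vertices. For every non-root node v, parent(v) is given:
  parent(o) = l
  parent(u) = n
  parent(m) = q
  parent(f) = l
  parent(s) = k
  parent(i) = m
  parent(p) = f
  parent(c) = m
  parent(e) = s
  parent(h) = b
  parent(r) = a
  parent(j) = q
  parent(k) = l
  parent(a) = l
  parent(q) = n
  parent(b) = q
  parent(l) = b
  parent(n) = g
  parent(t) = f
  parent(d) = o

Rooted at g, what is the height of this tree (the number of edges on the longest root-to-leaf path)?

7

A deepest node is e, reached by g-n-q-b-l-k-s-e.
That path has 7 edges, so the height is 7.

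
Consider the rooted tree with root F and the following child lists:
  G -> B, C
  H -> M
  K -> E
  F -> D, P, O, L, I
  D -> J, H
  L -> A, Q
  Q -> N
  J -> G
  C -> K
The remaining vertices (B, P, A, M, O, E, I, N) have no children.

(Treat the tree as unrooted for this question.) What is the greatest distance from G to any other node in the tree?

6

The node farthest from G is N, via G–J–D–F–L–Q–N — 6 edges.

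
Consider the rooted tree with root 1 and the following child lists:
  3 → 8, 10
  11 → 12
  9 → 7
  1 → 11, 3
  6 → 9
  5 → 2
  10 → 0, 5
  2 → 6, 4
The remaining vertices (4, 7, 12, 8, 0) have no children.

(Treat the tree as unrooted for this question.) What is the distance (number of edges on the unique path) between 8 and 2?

Walking from 8: 8 – 3 – 10 – 5 – 2. Length 4.

4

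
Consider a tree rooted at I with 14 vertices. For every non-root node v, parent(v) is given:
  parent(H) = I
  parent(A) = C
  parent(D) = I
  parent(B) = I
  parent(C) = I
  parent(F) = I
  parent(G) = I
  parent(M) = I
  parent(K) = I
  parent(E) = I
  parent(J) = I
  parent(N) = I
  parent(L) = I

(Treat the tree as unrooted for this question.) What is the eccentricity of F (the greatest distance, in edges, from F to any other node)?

The node farthest from F is A, via F–I–C–A — 3 edges.

3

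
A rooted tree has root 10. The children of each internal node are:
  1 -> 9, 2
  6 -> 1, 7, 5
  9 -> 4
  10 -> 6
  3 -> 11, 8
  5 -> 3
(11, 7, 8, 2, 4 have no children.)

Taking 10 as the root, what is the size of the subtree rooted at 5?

Descendants of 5 (including itself): 5, 3, 8, 11. That's 4.

4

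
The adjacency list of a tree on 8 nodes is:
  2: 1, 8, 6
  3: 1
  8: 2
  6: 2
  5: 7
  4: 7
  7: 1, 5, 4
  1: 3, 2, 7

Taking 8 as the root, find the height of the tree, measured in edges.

4

The longest root-to-leaf path is 8 → 2 → 1 → 7 → 5 (4 edges).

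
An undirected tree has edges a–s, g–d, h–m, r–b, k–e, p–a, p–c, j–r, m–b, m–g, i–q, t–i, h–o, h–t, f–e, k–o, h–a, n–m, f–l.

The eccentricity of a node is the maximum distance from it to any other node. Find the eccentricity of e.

A farthest node from e is j.
The path e – k – o – h – m – b – r – j has 7 edges.

7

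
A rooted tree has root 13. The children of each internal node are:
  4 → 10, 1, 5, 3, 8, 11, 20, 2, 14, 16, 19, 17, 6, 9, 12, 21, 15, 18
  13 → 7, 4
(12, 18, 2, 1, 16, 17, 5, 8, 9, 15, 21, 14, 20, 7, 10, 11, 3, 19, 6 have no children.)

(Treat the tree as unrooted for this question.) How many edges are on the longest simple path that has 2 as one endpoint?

3

A farthest node from 2 is 7.
The path 2-4-13-7 has 3 edges.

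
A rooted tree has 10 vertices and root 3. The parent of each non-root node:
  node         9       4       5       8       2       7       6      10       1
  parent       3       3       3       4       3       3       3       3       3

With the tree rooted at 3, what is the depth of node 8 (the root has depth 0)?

2

Path from 3 to 8: 3 → 4 → 8, which has 2 edges.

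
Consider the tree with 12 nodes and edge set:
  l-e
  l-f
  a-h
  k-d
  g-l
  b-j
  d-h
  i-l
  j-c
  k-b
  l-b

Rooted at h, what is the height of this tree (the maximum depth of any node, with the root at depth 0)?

c sits deepest: h → d → k → b → j → c — 5 edges from the root.

5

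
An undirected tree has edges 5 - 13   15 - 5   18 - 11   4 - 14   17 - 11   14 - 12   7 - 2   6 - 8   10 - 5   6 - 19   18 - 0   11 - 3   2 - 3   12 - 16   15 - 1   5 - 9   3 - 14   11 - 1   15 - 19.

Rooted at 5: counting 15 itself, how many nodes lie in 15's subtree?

15's subtree: {15, 1, 19, 11, 6, 3, 17, 18, 8, 14, 2, 0, 4, 12, 7, 16}, size 16.

16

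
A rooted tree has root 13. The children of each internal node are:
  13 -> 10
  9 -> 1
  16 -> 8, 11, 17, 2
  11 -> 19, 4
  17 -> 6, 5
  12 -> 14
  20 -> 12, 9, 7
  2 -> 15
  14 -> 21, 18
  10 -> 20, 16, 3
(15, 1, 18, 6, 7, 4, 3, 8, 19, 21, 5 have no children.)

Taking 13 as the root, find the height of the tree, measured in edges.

18 sits deepest: 13-10-20-12-14-18 — 5 edges from the root.

5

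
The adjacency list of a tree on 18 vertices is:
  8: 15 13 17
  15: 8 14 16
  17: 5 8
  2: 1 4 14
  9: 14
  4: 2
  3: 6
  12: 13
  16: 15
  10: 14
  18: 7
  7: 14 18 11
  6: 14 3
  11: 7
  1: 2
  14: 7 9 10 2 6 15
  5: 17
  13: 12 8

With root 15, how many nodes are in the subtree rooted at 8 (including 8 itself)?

8's subtree: {8, 17, 13, 5, 12}, size 5.

5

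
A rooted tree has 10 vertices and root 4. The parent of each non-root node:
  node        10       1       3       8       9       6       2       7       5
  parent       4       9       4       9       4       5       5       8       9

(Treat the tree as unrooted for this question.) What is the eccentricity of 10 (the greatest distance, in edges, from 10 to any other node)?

The node farthest from 10 is 7 (6, 2 also at distance 4), via 10 – 4 – 9 – 8 – 7 — 4 edges.

4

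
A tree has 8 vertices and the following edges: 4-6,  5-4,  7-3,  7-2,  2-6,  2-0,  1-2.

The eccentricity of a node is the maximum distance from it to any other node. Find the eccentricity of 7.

4

A farthest node from 7 is 5.
The path 7 – 2 – 6 – 4 – 5 has 4 edges.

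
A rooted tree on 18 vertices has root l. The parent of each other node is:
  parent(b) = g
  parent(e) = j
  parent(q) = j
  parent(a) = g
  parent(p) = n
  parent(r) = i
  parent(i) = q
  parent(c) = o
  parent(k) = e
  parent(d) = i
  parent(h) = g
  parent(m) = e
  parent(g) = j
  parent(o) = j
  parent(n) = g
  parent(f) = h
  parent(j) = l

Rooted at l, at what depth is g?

Path from l to g: l–j–g, which has 2 edges.

2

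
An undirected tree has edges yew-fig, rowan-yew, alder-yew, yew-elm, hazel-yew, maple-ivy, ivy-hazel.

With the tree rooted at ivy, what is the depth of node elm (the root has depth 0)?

ivy → hazel → yew → elm — 3 edges.

3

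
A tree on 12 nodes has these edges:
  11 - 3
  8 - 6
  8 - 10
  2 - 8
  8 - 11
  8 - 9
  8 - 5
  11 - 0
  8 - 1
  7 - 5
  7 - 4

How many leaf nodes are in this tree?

Exactly 8 nodes have a single neighbour: 0, 1, 2, 3, 4, 6, 9, 10.

8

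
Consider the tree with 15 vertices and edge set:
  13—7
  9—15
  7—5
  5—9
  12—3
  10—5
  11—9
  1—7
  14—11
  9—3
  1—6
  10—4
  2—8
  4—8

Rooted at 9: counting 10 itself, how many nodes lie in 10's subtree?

Descendants of 10 (including itself): 10, 4, 8, 2. That's 4.

4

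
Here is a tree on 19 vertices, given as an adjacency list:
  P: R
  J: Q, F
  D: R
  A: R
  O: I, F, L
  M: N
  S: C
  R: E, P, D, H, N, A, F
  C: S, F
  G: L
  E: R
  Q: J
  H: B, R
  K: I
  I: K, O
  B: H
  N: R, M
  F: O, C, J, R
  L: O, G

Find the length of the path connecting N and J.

The path is N – R – F – J, which has 3 edges.

3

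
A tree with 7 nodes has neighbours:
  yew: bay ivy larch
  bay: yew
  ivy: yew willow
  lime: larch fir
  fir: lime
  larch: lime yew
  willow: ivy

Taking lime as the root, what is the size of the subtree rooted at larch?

larch's subtree: {larch, yew, bay, ivy, willow}, size 5.

5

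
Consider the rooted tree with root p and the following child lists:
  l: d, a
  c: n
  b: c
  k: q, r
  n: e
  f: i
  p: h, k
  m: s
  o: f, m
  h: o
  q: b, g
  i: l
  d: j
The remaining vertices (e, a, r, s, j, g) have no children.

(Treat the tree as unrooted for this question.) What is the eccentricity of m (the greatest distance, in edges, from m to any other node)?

9

A farthest node from m is e.
The path m-o-h-p-k-q-b-c-n-e has 9 edges.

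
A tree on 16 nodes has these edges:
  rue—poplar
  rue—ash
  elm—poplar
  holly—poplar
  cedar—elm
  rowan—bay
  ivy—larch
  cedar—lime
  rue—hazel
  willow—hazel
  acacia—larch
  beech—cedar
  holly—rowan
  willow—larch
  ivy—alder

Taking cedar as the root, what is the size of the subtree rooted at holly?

The subtree rooted at holly contains: holly, rowan, bay — 3 nodes.

3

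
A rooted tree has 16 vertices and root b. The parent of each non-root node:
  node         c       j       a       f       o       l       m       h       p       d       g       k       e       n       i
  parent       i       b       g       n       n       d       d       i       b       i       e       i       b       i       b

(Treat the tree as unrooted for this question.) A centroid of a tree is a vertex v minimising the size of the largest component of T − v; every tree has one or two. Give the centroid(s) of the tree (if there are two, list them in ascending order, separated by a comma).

Removing i splits the tree into components of sizes 6, 3, 3, 1, 1, 1; the largest is 6 ≤ ⌊16/2⌋ = 8.
No neighbour of i does as well, so i is the unique centroid.

i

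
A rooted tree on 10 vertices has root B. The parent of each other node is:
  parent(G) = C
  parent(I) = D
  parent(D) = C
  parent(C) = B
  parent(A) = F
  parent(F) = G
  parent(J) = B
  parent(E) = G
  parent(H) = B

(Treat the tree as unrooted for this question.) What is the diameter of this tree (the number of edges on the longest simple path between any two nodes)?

5

A longest path is A-F-G-C-B-J, with 5 edges.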